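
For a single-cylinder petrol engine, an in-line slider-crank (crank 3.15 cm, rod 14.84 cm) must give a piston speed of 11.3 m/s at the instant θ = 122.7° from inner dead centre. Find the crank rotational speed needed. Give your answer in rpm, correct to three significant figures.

For an in-line slider-crank, |v_piston| = rω|sinθ|·[1 + r cosθ/√(L² − r² sin²θ)].
With r = 0.0315 m, L = 0.1484 m, θ = 122.7°: the bracketed kinematic factor |dx/dθ| = 0.023418 m.
ω = v/|dx/dθ| = 11.3/0.023418 = 482.53 rad/s.
N = 60ω/(2π) = 4607.8 rpm.

4610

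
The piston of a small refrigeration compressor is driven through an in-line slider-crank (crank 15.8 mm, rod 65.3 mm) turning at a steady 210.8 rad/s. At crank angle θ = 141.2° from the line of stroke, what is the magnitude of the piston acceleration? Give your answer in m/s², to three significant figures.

508

ω = 210.8 rad/s
x(θ) = r cosθ + √(L² − r² sin²θ); with ω constant, a = ω²·d²x/dθ².
d²x/dθ² = −r cosθ − r²(cos2θ)/√u − r⁴ sin²2θ/(4u^{3/2}),  u = L² − r² sin²θ = 0.00416607 m².
Substituting r = 0.0158 m, L = 0.0653 m, θ = 141.2°: d²x/dθ² = +0.011428 m.
a = ω²·d²x/dθ² = (210.8)²·(+0.011428) = +507.81 m/s²;  |a| = 507.81 m/s².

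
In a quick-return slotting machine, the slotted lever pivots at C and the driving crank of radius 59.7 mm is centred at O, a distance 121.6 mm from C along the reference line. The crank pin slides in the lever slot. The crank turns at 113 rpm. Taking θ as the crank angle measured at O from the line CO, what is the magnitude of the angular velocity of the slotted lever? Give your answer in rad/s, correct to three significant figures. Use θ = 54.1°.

ω = 11.83 rad/s (from 113 rpm).
Crank pin A relative to C: A = (d + r cosθ, r sinθ); lever angle φ = atan2(r sinθ, d + r cosθ).
Differentiating tanφ: φ̇ = rω(d cosθ + r)/(d² + r² + 2dr cosθ).
d² + r² + 2dr cosθ = |CA|² = 0.0268642 m²;  d cosθ + r = +0.131 m.
|ω_lever| = |0.0597·11.83·+0.131| / 0.0268642 = 3.445 rad/s.

3.44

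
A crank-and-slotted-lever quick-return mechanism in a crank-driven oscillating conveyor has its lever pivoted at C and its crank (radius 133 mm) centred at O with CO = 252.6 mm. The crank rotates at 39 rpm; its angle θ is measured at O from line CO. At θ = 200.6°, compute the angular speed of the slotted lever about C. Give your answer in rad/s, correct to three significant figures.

ω = 4.084 rad/s (from 39 rpm).
Crank pin A relative to C: A = (d + r cosθ, r sinθ); lever angle φ = atan2(r sinθ, d + r cosθ).
Differentiating tanφ: φ̇ = rω(d cosθ + r)/(d² + r² + 2dr cosθ).
d² + r² + 2dr cosθ = |CA|² = 0.0186004 m²;  d cosθ + r = -0.10345 m.
|ω_lever| = |0.133·4.084·-0.10345| / 0.0186004 = 3.021 rad/s.

3.02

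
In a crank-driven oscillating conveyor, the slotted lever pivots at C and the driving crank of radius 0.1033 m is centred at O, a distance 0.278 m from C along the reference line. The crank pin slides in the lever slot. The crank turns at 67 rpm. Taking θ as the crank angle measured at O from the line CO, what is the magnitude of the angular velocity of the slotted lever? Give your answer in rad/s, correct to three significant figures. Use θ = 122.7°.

0.597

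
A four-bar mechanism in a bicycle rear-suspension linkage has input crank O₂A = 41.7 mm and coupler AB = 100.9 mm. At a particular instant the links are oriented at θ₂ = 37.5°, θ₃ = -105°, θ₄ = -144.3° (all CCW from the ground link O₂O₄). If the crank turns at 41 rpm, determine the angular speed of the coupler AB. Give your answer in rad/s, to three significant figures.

ω₂ = 4.294 rad/s (from 41 rpm).
Differentiating the loop-closure r₂e^{iθ₂}+r₃e^{iθ₃}=r₁+r₄e^{iθ₄} gives r₂ω₂e^{iθ₂}+r₃ω₃e^{iθ₃}=r₄ω₄e^{iθ₄}.
Eliminating the other unknown: ω₃ = r₂ω₂ sin(θ₄−θ₂) / [r₃ sin(θ₃−θ₄)].
Numerator sine = +0.03141; denominator sine = +0.63338.
Result = 0.0417·4.294·(+0.03141) / (0.1009·(+0.63338)) = +0.087998 rad/s; magnitude 0.087998 rad/s.

0.0880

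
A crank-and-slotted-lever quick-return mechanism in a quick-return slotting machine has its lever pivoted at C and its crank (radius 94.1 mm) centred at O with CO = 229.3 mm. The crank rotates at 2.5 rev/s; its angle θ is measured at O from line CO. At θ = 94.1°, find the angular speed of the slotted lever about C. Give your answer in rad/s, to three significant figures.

1.97

ω = 15.71 rad/s (from 2.5 rev/s).
Crank pin A relative to C: A = (d + r cosθ, r sinθ); lever angle φ = atan2(r sinθ, d + r cosθ).
Differentiating tanφ: φ̇ = rω(d cosθ + r)/(d² + r² + 2dr cosθ).
d² + r² + 2dr cosθ = |CA|² = 0.0583479 m²;  d cosθ + r = +0.077706 m.
|ω_lever| = |0.0941·15.71·+0.077706| / 0.0583479 = 1.9685 rad/s.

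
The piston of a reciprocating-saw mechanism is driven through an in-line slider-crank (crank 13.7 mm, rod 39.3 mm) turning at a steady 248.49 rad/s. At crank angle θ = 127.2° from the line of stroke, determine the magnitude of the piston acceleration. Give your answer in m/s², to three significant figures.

ω = 248.5 rad/s
x(θ) = r cosθ + √(L² − r² sin²θ); with ω constant, a = ω²·d²x/dθ².
d²x/dθ² = −r cosθ − r²(cos2θ)/√u − r⁴ sin²2θ/(4u^{3/2}),  u = L² − r² sin²θ = 0.00142541 m².
Substituting r = 0.0137 m, L = 0.0393 m, θ = 127.2°: d²x/dθ² = +0.0094681 m.
a = ω²·d²x/dθ² = (248.5)²·(+0.0094681) = +584.63 m/s²;  |a| = 584.63 m/s².

585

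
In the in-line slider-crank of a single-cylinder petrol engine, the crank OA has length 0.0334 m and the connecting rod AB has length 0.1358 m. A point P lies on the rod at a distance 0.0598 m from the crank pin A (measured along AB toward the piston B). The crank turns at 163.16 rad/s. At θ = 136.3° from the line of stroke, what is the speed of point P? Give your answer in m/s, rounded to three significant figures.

4.11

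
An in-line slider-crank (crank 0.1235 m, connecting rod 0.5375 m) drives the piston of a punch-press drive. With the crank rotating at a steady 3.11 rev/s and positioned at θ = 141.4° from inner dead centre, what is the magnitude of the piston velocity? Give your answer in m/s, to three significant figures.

ω = 2π·3.11 = 19.54 rad/s
For an in-line slider-crank, x = r cosθ + √(L² − r² sin²θ), so v = −rω sinθ·[1 + r cosθ/√(L² − r² sin²θ)].
With r = 0.1235 m, L = 0.5375 m, θ = 141.4°: √(L² − r² sin²θ) = 0.53195 m.
v = −0.1235·19.54·0.62388·[1 + 0.1235·-0.78152/0.53195] = -1.2324 m/s.
|v| = 1.2324 m/s.

1.23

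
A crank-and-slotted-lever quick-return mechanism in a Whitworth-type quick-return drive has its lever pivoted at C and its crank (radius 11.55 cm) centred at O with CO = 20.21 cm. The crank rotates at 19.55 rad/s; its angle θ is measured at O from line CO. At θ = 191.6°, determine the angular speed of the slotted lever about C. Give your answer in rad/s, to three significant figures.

ω = 19.55 rad/s
Crank pin A relative to C: A = (d + r cosθ, r sinθ); lever angle φ = atan2(r sinθ, d + r cosθ).
Differentiating tanφ: φ̇ = rω(d cosθ + r)/(d² + r² + 2dr cosθ).
d² + r² + 2dr cosθ = |CA|² = 0.00845309 m²;  d cosθ + r = -0.082472 m.
|ω_lever| = |0.1155·19.55·-0.082472| / 0.00845309 = 22.03 rad/s.

22.0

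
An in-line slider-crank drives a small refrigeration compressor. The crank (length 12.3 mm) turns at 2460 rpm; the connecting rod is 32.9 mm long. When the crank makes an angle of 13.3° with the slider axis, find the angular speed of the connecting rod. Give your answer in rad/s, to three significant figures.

94.1

ω = 257.6 rad/s (converted from 2460 rpm).
The rod makes angle φ with the slider axis where L sinφ = r sinθ; differentiating, L cosφ·φ̇ = r ω cosθ.
L cosφ = √(L² − r² sin²θ) = 0.032778 m.
|ω_rod| = r ω |cosθ| / √(L² − r² sin²θ) = 0.0123·257.6·0.97318/0.032778 = 94.076 rad/s.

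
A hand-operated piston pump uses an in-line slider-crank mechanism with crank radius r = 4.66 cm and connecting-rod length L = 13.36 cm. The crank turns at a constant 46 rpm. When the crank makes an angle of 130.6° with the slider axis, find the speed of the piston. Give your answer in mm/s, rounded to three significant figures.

130

ω = 2π·46/60 = 4.817 rad/s
For an in-line slider-crank, x = r cosθ + √(L² − r² sin²θ), so v = −rω sinθ·[1 + r cosθ/√(L² − r² sin²θ)].
With r = 0.0466 m, L = 0.1336 m, θ = 130.6°: √(L² − r² sin²θ) = 0.12883 m.
v = −0.0466·4.817·0.75927·[1 + 0.0466·-0.65077/0.12883] = -0.13032 m/s.
|v| = 0.13032 m/s = 130.32 mm/s.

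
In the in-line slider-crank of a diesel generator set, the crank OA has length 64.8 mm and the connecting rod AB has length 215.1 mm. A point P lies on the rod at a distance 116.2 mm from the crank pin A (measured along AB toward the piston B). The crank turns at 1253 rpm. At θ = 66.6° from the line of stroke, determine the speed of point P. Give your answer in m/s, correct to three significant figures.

ω = 131.2 rad/s.  Crank-pin speed |V_A| = rω = 8.5027 m/s, perpendicular to OA.
Rod angle: sinφ = −(r/L) sinθ ⇒ φ = -16.050°; ω_rod = −rω cosθ/√(L²−r²sin²θ) = -16.336 rad/s.
V_P = V_A + ω_rod × AP, with AP = 0.1162 m along the rod.
Components: V_Px = −rω sinθ − a·ω_rod·sinφ = -8.3282 m/s;  V_Py = rω cosθ + a·ω_rod·cosφ = +1.5526 m/s.
|V_P| = √(V_Px² + V_Py²) = 8.4717 m/s.

8.47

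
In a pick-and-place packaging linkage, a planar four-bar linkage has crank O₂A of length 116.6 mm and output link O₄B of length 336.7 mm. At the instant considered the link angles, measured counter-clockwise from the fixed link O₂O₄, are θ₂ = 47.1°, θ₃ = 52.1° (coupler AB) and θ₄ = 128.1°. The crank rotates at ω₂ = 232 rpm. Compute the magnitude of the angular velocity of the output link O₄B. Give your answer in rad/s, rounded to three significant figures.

0.756

ω₂ = 24.29 rad/s (from 232 rpm).
Differentiating the loop-closure r₂e^{iθ₂}+r₃e^{iθ₃}=r₁+r₄e^{iθ₄} gives r₂ω₂e^{iθ₂}+r₃ω₃e^{iθ₃}=r₄ω₄e^{iθ₄}.
Eliminating the other unknown: ω₄ = r₂ω₂ sin(θ₂−θ₃) / [r₄ sin(θ₄−θ₃)].
Numerator sine = -0.08716; denominator sine = +0.97030.
Result = 0.1166·24.29·(-0.08716) / (0.3367·(+0.97030)) = -0.75573 rad/s; magnitude 0.75573 rad/s.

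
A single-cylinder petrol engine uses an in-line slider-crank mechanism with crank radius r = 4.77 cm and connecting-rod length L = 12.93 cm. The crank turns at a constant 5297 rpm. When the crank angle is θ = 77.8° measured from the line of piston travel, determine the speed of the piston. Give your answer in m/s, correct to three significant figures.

28.0

ω = 2π·5297/60 = 554.7 rad/s
For an in-line slider-crank, x = r cosθ + √(L² − r² sin²θ), so v = −rω sinθ·[1 + r cosθ/√(L² − r² sin²θ)].
With r = 0.0477 m, L = 0.1293 m, θ = 77.8°: √(L² − r² sin²θ) = 0.1206 m.
v = −0.0477·554.7·0.97742·[1 + 0.0477·0.21132/0.1206] = -28.023 m/s.
|v| = 28.023 m/s.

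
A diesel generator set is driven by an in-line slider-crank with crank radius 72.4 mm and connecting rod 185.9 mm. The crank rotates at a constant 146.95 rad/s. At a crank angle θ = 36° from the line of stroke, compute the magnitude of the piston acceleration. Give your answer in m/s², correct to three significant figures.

1480

ω = 146.9 rad/s
x(θ) = r cosθ + √(L² − r² sin²θ); with ω constant, a = ω²·d²x/dθ².
d²x/dθ² = −r cosθ − r²(cos2θ)/√u − r⁴ sin²2θ/(4u^{3/2}),  u = L² − r² sin²θ = 0.0327478 m².
Substituting r = 0.0724 m, L = 0.1859 m, θ = 36°: d²x/dθ² = -0.068572 m.
a = ω²·d²x/dθ² = (146.9)²·(-0.068572) = -1480.8 m/s²;  |a| = 1480.8 m/s².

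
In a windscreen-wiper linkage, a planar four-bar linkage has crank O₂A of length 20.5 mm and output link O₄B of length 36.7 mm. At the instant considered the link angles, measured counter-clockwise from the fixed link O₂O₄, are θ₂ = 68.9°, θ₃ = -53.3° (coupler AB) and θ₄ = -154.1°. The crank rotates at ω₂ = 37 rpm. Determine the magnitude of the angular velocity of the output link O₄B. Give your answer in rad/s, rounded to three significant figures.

1.86

ω₂ = 3.875 rad/s (from 37 rpm).
Differentiating the loop-closure r₂e^{iθ₂}+r₃e^{iθ₃}=r₁+r₄e^{iθ₄} gives r₂ω₂e^{iθ₂}+r₃ω₃e^{iθ₃}=r₄ω₄e^{iθ₄}.
Eliminating the other unknown: ω₄ = r₂ω₂ sin(θ₂−θ₃) / [r₄ sin(θ₄−θ₃)].
Numerator sine = +0.84619; denominator sine = -0.98229.
Result = 0.0205·3.875·(+0.84619) / (0.0367·(-0.98229)) = -1.8644 rad/s; magnitude 1.8644 rad/s.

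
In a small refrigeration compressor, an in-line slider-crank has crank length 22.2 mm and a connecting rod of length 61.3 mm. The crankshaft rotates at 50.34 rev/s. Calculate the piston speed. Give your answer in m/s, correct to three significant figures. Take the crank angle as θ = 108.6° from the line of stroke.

5.84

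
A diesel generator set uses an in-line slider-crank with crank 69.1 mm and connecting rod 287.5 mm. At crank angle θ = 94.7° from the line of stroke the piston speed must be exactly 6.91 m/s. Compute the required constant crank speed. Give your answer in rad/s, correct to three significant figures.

102

For an in-line slider-crank, |v_piston| = rω|sinθ|·[1 + r cosθ/√(L² − r² sin²θ)].
With r = 0.0691 m, L = 0.2875 m, θ = 94.7°: the bracketed kinematic factor |dx/dθ| = 0.067471 m.
ω = v/|dx/dθ| = 6.91/0.067471 = 102.41 rad/s.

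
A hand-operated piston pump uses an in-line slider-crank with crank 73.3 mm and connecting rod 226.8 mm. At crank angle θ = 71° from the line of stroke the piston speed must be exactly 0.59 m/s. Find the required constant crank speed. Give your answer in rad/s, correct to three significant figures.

7.67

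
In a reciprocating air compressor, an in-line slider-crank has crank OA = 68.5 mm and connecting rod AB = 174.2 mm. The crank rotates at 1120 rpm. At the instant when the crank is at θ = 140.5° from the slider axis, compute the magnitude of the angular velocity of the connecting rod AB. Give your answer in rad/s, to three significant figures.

36.8

ω = 117.3 rad/s (converted from 1120 rpm).
The rod makes angle φ with the slider axis where L sinφ = r sinθ; differentiating, L cosφ·φ̇ = r ω cosθ.
L cosφ = √(L² − r² sin²θ) = 0.16866 m.
|ω_rod| = r ω |cosθ| / √(L² − r² sin²θ) = 0.0685·117.3·0.77162/0.16866 = 36.756 rad/s.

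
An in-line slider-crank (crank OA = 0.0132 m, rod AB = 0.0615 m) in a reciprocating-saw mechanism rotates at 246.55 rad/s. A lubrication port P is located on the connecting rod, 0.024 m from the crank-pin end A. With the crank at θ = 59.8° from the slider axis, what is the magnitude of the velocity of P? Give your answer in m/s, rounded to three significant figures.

3.10

ω = 246.6 rad/s.  Crank-pin speed |V_A| = rω = 3.2545 m/s, perpendicular to OA.
Rod angle: sinφ = −(r/L) sinθ ⇒ φ = -10.690°; ω_rod = −rω cosθ/√(L²−r²sin²θ) = -27.089 rad/s.
V_P = V_A + ω_rod × AP, with AP = 0.024 m along the rod.
Components: V_Px = −rω sinθ − a·ω_rod·sinφ = -2.9333 m/s;  V_Py = rω cosθ + a·ω_rod·cosφ = +0.99821 m/s.
|V_P| = √(V_Px² + V_Py²) = 3.0985 m/s.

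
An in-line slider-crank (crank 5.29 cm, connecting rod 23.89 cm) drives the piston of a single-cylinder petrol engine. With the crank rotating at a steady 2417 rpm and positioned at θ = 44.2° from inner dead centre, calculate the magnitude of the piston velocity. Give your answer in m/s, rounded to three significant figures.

10.8

ω = 2π·2417/60 = 253.1 rad/s
For an in-line slider-crank, x = r cosθ + √(L² − r² sin²θ), so v = −rω sinθ·[1 + r cosθ/√(L² − r² sin²θ)].
With r = 0.0529 m, L = 0.2389 m, θ = 44.2°: √(L² − r² sin²θ) = 0.23604 m.
v = −0.0529·253.1·0.69717·[1 + 0.0529·0.71691/0.23604] = -10.834 m/s.
|v| = 10.834 m/s.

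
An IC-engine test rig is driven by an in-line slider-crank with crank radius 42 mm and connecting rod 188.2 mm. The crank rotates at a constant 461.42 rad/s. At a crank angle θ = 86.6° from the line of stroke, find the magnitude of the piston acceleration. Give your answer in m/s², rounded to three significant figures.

ω = 461.4 rad/s
x(θ) = r cosθ + √(L² − r² sin²θ); with ω constant, a = ω²·d²x/dθ².
d²x/dθ² = −r cosθ − r²(cos2θ)/√u − r⁴ sin²2θ/(4u^{3/2}),  u = L² − r² sin²θ = 0.0336614 m².
Substituting r = 0.042 m, L = 0.1882 m, θ = 86.6°: d²x/dθ² = +0.0070544 m.
a = ω²·d²x/dθ² = (461.4)²·(+0.0070544) = +1501.9 m/s²;  |a| = 1501.9 m/s².

1500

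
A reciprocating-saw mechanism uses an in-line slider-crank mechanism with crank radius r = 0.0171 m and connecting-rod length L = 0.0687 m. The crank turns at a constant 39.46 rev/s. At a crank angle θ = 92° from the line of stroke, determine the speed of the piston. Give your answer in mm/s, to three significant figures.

4200

ω = 2π·39.5 = 247.9 rad/s
For an in-line slider-crank, x = r cosθ + √(L² − r² sin²θ), so v = −rω sinθ·[1 + r cosθ/√(L² − r² sin²θ)].
With r = 0.0171 m, L = 0.0687 m, θ = 92°: √(L² − r² sin²θ) = 0.06654 m.
v = −0.0171·247.9·0.99939·[1 + 0.0171·-0.03490/0.06654] = -4.1991 m/s.
|v| = 4.1991 m/s = 4199.1 mm/s.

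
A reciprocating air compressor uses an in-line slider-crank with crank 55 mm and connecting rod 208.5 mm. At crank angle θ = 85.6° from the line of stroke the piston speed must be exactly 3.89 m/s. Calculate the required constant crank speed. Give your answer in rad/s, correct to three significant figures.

69.5

For an in-line slider-crank, |v_piston| = rω|sinθ|·[1 + r cosθ/√(L² − r² sin²θ)].
With r = 0.055 m, L = 0.2085 m, θ = 85.6°: the bracketed kinematic factor |dx/dθ| = 0.055988 m.
ω = v/|dx/dθ| = 3.89/0.055988 = 69.479 rad/s.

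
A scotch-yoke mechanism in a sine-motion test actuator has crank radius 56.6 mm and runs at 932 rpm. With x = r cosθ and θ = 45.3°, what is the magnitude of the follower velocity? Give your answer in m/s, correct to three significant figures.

3.93

ω = 97.6 rad/s (from 932 rpm).
x = r cosθ ⇒ ẋ = −rω sinθ.
|v| = rω|sinθ| = 0.0566·97.6·|sin 45.3°| = 3.9265 m/s.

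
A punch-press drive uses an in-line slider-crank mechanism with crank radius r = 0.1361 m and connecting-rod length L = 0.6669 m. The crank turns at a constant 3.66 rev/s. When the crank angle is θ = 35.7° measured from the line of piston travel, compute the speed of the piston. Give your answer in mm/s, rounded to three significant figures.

2130

ω = 2π·3.66 = 23 rad/s
For an in-line slider-crank, x = r cosθ + √(L² − r² sin²θ), so v = −rω sinθ·[1 + r cosθ/√(L² − r² sin²θ)].
With r = 0.1361 m, L = 0.6669 m, θ = 35.7°: √(L² − r² sin²θ) = 0.66215 m.
v = −0.1361·23·0.58354·[1 + 0.1361·0.81208/0.66215] = -2.1312 m/s.
|v| = 2.1312 m/s = 2131.2 mm/s.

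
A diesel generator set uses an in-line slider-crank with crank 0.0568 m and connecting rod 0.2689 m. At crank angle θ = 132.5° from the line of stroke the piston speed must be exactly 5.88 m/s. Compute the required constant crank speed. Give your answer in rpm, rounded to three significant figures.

For an in-line slider-crank, |v_piston| = rω|sinθ|·[1 + r cosθ/√(L² − r² sin²θ)].
With r = 0.0568 m, L = 0.2689 m, θ = 132.5°: the bracketed kinematic factor |dx/dθ| = 0.035827 m.
ω = v/|dx/dθ| = 5.88/0.035827 = 164.12 rad/s.
N = 60ω/(2π) = 1567.2 rpm.

1570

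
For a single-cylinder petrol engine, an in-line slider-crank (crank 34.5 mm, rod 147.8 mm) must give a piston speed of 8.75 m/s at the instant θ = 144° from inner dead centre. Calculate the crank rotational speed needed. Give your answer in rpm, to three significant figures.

5090

For an in-line slider-crank, |v_piston| = rω|sinθ|·[1 + r cosθ/√(L² − r² sin²θ)].
With r = 0.0345 m, L = 0.1478 m, θ = 144°: the bracketed kinematic factor |dx/dθ| = 0.016413 m.
ω = v/|dx/dθ| = 8.75/0.016413 = 533.13 rad/s.
N = 60ω/(2π) = 5091 rpm.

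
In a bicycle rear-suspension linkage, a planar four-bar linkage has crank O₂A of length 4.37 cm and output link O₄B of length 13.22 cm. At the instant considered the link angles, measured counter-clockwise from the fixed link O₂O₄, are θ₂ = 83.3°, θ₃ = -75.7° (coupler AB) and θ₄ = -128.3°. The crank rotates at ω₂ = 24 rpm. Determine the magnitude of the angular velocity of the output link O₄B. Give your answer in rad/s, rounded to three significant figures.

0.375

ω₂ = 2.513 rad/s (from 24 rpm).
Differentiating the loop-closure r₂e^{iθ₂}+r₃e^{iθ₃}=r₁+r₄e^{iθ₄} gives r₂ω₂e^{iθ₂}+r₃ω₃e^{iθ₃}=r₄ω₄e^{iθ₄}.
Eliminating the other unknown: ω₄ = r₂ω₂ sin(θ₂−θ₃) / [r₄ sin(θ₄−θ₃)].
Numerator sine = +0.35837; denominator sine = -0.79441.
Result = 0.0437·2.513·(+0.35837) / (0.1322·(-0.79441)) = -0.37478 rad/s; magnitude 0.37478 rad/s.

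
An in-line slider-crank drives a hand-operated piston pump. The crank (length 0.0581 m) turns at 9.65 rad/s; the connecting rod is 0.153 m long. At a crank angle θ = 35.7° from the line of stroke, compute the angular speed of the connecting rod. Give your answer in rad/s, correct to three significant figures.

ω = 9.65 rad/s
The rod makes angle φ with the slider axis where L sinφ = r sinθ; differentiating, L cosφ·φ̇ = r ω cosθ.
L cosφ = √(L² − r² sin²θ) = 0.1492 m.
|ω_rod| = r ω |cosθ| / √(L² − r² sin²θ) = 0.0581·9.65·0.81208/0.1492 = 3.0517 rad/s.

3.05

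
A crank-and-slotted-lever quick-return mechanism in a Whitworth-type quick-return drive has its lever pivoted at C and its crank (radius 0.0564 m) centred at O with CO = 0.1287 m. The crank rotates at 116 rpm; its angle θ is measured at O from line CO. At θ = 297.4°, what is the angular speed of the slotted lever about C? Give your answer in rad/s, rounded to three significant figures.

ω = 12.15 rad/s (from 116 rpm).
Crank pin A relative to C: A = (d + r cosθ, r sinθ); lever angle φ = atan2(r sinθ, d + r cosθ).
Differentiating tanφ: φ̇ = rω(d cosθ + r)/(d² + r² + 2dr cosθ).
d² + r² + 2dr cosθ = |CA|² = 0.0264255 m²;  d cosθ + r = +0.11563 m.
|ω_lever| = |0.0564·12.15·+0.11563| / 0.0264255 = 2.9978 rad/s.

3.00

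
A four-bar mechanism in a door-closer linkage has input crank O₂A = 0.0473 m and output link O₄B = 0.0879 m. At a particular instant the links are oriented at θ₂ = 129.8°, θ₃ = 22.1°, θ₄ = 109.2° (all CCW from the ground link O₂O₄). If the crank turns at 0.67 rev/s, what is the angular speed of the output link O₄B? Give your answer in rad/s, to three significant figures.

ω₂ = 4.21 rad/s (from 0.67 rev/s).
Differentiating the loop-closure r₂e^{iθ₂}+r₃e^{iθ₃}=r₁+r₄e^{iθ₄} gives r₂ω₂e^{iθ₂}+r₃ω₃e^{iθ₃}=r₄ω₄e^{iθ₄}.
Eliminating the other unknown: ω₄ = r₂ω₂ sin(θ₂−θ₃) / [r₄ sin(θ₄−θ₃)].
Numerator sine = +0.95266; denominator sine = +0.99872.
Result = 0.0473·4.21·(+0.95266) / (0.0879·(+0.99872)) = +2.1608 rad/s; magnitude 2.1608 rad/s.

2.16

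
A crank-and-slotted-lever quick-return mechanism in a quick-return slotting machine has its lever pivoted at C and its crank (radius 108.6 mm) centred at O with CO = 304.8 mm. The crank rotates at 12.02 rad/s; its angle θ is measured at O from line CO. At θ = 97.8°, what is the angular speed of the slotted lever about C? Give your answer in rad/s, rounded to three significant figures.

0.917

ω = 12.02 rad/s
Crank pin A relative to C: A = (d + r cosθ, r sinθ); lever angle φ = atan2(r sinθ, d + r cosθ).
Differentiating tanφ: φ̇ = rω(d cosθ + r)/(d² + r² + 2dr cosθ).
d² + r² + 2dr cosθ = |CA|² = 0.0957123 m²;  d cosθ + r = +0.067234 m.
|ω_lever| = |0.1086·12.02·+0.067234| / 0.0957123 = 0.91697 rad/s.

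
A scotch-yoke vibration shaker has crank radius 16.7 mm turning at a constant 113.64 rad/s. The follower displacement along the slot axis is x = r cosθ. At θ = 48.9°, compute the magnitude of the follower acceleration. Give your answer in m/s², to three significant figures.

ω = 113.6 rad/s
x = r cosθ ⇒ ẍ = −rω² cosθ (ω constant).
|a| = rω²|cosθ| = 0.0167·(113.6)²·|cos 48.9°| = 141.77 m/s².

142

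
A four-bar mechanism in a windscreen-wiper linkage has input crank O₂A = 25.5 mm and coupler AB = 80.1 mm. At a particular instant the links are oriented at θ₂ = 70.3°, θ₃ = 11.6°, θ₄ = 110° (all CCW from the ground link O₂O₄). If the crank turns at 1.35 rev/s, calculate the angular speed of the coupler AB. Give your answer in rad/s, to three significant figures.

1.74

ω₂ = 8.482 rad/s (from 1.35 rev/s).
Differentiating the loop-closure r₂e^{iθ₂}+r₃e^{iθ₃}=r₁+r₄e^{iθ₄} gives r₂ω₂e^{iθ₂}+r₃ω₃e^{iθ₃}=r₄ω₄e^{iθ₄}.
Eliminating the other unknown: ω₃ = r₂ω₂ sin(θ₄−θ₂) / [r₃ sin(θ₃−θ₄)].
Numerator sine = +0.63877; denominator sine = -0.98927.
Result = 0.0255·8.482·(+0.63877) / (0.0801·(-0.98927)) = -1.7436 rad/s; magnitude 1.7436 rad/s.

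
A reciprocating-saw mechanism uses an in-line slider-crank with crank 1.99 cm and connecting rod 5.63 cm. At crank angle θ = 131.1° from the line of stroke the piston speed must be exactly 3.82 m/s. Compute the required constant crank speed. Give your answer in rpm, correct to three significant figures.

3210

For an in-line slider-crank, |v_piston| = rω|sinθ|·[1 + r cosθ/√(L² − r² sin²θ)].
With r = 0.0199 m, L = 0.0563 m, θ = 131.1°: the bracketed kinematic factor |dx/dθ| = 0.011381 m.
ω = v/|dx/dθ| = 3.82/0.011381 = 335.65 rad/s.
N = 60ω/(2π) = 3205.2 rpm.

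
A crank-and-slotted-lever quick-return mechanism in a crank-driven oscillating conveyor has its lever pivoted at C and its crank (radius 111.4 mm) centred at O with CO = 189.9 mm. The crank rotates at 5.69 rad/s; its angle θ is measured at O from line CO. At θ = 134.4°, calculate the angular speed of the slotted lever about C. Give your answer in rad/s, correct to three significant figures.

0.721

ω = 5.69 rad/s
Crank pin A relative to C: A = (d + r cosθ, r sinθ); lever angle φ = atan2(r sinθ, d + r cosθ).
Differentiating tanφ: φ̇ = rω(d cosθ + r)/(d² + r² + 2dr cosθ).
d² + r² + 2dr cosθ = |CA|² = 0.0188694 m²;  d cosθ + r = -0.021466 m.
|ω_lever| = |0.1114·5.69·-0.021466| / 0.0188694 = 0.72109 rad/s.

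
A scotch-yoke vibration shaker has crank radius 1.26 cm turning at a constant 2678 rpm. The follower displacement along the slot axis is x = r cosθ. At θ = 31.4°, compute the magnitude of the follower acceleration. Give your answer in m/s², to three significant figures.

846

ω = 280.4 rad/s (from 2678 rpm).
x = r cosθ ⇒ ẍ = −rω² cosθ (ω constant).
|a| = rω²|cosθ| = 0.0126·(280.4)²·|cos 31.4°| = 845.82 m/s².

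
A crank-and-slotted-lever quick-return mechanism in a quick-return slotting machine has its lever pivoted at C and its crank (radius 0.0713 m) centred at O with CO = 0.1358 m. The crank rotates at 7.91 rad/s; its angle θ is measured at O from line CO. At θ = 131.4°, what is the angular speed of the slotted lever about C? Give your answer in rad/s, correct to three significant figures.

ω = 7.91 rad/s
Crank pin A relative to C: A = (d + r cosθ, r sinθ); lever angle φ = atan2(r sinθ, d + r cosθ).
Differentiating tanφ: φ̇ = rω(d cosθ + r)/(d² + r² + 2dr cosθ).
d² + r² + 2dr cosθ = |CA|² = 0.010719 m²;  d cosθ + r = -0.018506 m.
|ω_lever| = |0.0713·7.91·-0.018506| / 0.010719 = 0.97371 rad/s.

0.974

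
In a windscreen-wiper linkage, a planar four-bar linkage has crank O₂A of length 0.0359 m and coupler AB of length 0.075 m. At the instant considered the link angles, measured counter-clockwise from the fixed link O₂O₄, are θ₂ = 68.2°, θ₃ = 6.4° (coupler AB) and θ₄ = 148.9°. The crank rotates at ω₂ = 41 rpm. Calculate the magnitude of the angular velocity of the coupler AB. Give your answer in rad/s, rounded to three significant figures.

3.33

ω₂ = 4.294 rad/s (from 41 rpm).
Differentiating the loop-closure r₂e^{iθ₂}+r₃e^{iθ₃}=r₁+r₄e^{iθ₄} gives r₂ω₂e^{iθ₂}+r₃ω₃e^{iθ₃}=r₄ω₄e^{iθ₄}.
Eliminating the other unknown: ω₃ = r₂ω₂ sin(θ₄−θ₂) / [r₃ sin(θ₃−θ₄)].
Numerator sine = +0.98686; denominator sine = -0.60876.
Result = 0.0359·4.294·(+0.98686) / (0.075·(-0.60876)) = -3.3316 rad/s; magnitude 3.3316 rad/s.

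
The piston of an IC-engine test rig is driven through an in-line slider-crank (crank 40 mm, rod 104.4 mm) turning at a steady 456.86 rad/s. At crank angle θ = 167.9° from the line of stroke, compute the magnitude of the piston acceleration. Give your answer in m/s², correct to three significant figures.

ω = 456.9 rad/s
x(θ) = r cosθ + √(L² − r² sin²θ); with ω constant, a = ω²·d²x/dθ².
d²x/dθ² = −r cosθ − r²(cos2θ)/√u − r⁴ sin²2θ/(4u^{3/2}),  u = L² − r² sin²θ = 0.0108291 m².
Substituting r = 0.04 m, L = 0.1044 m, θ = 167.9°: d²x/dθ² = +0.024992 m.
a = ω²·d²x/dθ² = (456.9)²·(+0.024992) = +5216.3 m/s²;  |a| = 5216.3 m/s².

5220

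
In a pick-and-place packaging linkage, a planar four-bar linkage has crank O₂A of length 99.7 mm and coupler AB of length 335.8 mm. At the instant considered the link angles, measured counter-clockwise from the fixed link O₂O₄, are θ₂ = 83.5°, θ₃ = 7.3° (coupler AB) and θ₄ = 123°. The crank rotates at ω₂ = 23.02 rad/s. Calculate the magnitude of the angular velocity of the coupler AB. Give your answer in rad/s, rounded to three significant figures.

4.82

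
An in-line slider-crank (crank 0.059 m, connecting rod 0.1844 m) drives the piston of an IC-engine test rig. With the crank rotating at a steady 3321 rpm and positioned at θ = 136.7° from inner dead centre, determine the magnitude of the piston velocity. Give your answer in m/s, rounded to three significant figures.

10.7

ω = 2π·3321/60 = 347.8 rad/s
For an in-line slider-crank, x = r cosθ + √(L² − r² sin²θ), so v = −rω sinθ·[1 + r cosθ/√(L² − r² sin²θ)].
With r = 0.059 m, L = 0.1844 m, θ = 136.7°: √(L² − r² sin²θ) = 0.17991 m.
v = −0.059·347.8·0.68582·[1 + 0.059·-0.72777/0.17991] = -10.713 m/s.
|v| = 10.713 m/s.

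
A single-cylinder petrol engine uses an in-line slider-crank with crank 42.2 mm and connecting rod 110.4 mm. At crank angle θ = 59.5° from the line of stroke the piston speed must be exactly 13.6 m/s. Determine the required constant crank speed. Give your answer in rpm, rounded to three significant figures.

2960

For an in-line slider-crank, |v_piston| = rω|sinθ|·[1 + r cosθ/√(L² − r² sin²θ)].
With r = 0.0422 m, L = 0.1104 m, θ = 59.5°: the bracketed kinematic factor |dx/dθ| = 0.043832 m.
ω = v/|dx/dθ| = 13.6/0.043832 = 310.28 rad/s.
N = 60ω/(2π) = 2962.9 rpm.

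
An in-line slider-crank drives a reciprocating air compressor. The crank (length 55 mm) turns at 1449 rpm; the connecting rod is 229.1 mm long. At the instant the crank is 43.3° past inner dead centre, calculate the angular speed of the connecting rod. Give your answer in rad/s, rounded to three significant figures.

ω = 151.7 rad/s (converted from 1449 rpm).
The rod makes angle φ with the slider axis where L sinφ = r sinθ; differentiating, L cosφ·φ̇ = r ω cosθ.
L cosφ = √(L² − r² sin²θ) = 0.22597 m.
|ω_rod| = r ω |cosθ| / √(L² − r² sin²θ) = 0.055·151.7·0.72777/0.22597 = 26.878 rad/s.

26.9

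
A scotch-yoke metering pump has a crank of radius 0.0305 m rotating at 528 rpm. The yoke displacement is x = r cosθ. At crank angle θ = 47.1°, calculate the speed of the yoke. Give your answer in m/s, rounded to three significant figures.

1.24

ω = 55.29 rad/s (from 528 rpm).
x = r cosθ ⇒ ẋ = −rω sinθ.
|v| = rω|sinθ| = 0.0305·55.29·|sin 47.1°| = 1.2354 m/s.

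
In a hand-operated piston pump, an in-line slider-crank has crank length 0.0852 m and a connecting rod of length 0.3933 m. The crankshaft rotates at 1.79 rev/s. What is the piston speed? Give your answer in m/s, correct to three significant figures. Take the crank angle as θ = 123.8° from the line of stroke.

ω = 2π·1.79 = 11.25 rad/s
For an in-line slider-crank, x = r cosθ + √(L² − r² sin²θ), so v = −rω sinθ·[1 + r cosθ/√(L² − r² sin²θ)].
With r = 0.0852 m, L = 0.3933 m, θ = 123.8°: √(L² − r² sin²θ) = 0.38688 m.
v = −0.0852·11.25·0.83098·[1 + 0.0852·-0.55630/0.38688] = -0.69873 m/s.
|v| = 0.69873 m/s.

0.699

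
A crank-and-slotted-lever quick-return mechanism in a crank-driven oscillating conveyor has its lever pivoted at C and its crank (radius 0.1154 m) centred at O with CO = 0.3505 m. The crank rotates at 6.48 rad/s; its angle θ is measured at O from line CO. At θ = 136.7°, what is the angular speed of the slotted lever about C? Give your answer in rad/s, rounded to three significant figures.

1.35

ω = 6.48 rad/s
Crank pin A relative to C: A = (d + r cosθ, r sinθ); lever angle φ = atan2(r sinθ, d + r cosθ).
Differentiating tanφ: φ̇ = rω(d cosθ + r)/(d² + r² + 2dr cosθ).
d² + r² + 2dr cosθ = |CA|² = 0.0772939 m²;  d cosθ + r = -0.13968 m.
|ω_lever| = |0.1154·6.48·-0.13968| / 0.0772939 = 1.3514 rad/s.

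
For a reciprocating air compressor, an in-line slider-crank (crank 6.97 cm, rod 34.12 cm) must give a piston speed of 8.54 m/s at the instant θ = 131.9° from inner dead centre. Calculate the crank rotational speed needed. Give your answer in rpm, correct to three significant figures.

1820

For an in-line slider-crank, |v_piston| = rω|sinθ|·[1 + r cosθ/√(L² − r² sin²θ)].
With r = 0.0697 m, L = 0.3412 m, θ = 131.9°: the bracketed kinematic factor |dx/dθ| = 0.044718 m.
ω = v/|dx/dθ| = 8.54/0.044718 = 190.98 rad/s.
N = 60ω/(2π) = 1823.7 rpm.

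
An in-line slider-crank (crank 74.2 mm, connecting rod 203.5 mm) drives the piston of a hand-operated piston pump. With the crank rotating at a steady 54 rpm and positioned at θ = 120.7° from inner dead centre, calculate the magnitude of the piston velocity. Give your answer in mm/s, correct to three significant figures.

ω = 2π·54/60 = 5.655 rad/s
For an in-line slider-crank, x = r cosθ + √(L² − r² sin²θ), so v = −rω sinθ·[1 + r cosθ/√(L² − r² sin²θ)].
With r = 0.0742 m, L = 0.2035 m, θ = 120.7°: √(L² − r² sin²θ) = 0.19324 m.
v = −0.0742·5.655·0.85985·[1 + 0.0742·-0.51054/0.19324] = -0.29006 m/s.
|v| = 0.29006 m/s = 290.06 mm/s.

290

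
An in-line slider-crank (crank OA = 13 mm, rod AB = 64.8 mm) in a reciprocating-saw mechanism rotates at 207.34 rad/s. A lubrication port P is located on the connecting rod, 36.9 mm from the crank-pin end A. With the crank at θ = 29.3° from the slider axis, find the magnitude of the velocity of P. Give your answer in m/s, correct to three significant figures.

1.77

ω = 207.3 rad/s.  Crank-pin speed |V_A| = rω = 2.6954 m/s, perpendicular to OA.
Rod angle: sinφ = −(r/L) sinθ ⇒ φ = -5.634°; ω_rod = −rω cosθ/√(L²−r²sin²θ) = -36.451 rad/s.
V_P = V_A + ω_rod × AP, with AP = 0.0369 m along the rod.
Components: V_Px = −rω sinθ − a·ω_rod·sinφ = -1.4511 m/s;  V_Py = rω cosθ + a·ω_rod·cosφ = +1.0121 m/s.
|V_P| = √(V_Px² + V_Py²) = 1.7692 m/s.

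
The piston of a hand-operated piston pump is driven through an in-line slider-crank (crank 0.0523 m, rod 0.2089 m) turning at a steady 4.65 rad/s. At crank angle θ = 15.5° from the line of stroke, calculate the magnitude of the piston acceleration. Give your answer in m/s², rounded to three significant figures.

ω = 4.65 rad/s
x(θ) = r cosθ + √(L² − r² sin²θ); with ω constant, a = ω²·d²x/dθ².
d²x/dθ² = −r cosθ − r²(cos2θ)/√u − r⁴ sin²2θ/(4u^{3/2}),  u = L² − r² sin²θ = 0.0434439 m².
Substituting r = 0.0523 m, L = 0.2089 m, θ = 15.5°: d²x/dθ² = -0.061701 m.
a = ω²·d²x/dθ² = (4.65)²·(-0.061701) = -1.3341 m/s²;  |a| = 1.3341 m/s².

1.33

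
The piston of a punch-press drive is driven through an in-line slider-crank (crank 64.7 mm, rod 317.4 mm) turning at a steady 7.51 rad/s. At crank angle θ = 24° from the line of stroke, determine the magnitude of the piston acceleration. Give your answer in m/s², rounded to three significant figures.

ω = 7.51 rad/s
x(θ) = r cosθ + √(L² − r² sin²θ); with ω constant, a = ω²·d²x/dθ².
d²x/dθ² = −r cosθ − r²(cos2θ)/√u − r⁴ sin²2θ/(4u^{3/2}),  u = L² − r² sin²θ = 0.10005 m².
Substituting r = 0.0647 m, L = 0.3174 m, θ = 24°: d²x/dθ² = -0.068038 m.
a = ω²·d²x/dθ² = (7.51)²·(-0.068038) = -3.8374 m/s²;  |a| = 3.8374 m/s².

3.84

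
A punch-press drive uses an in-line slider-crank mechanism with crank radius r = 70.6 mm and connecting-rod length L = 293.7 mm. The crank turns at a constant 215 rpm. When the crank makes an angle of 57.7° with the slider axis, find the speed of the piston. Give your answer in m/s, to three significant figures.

ω = 2π·215/60 = 22.51 rad/s
For an in-line slider-crank, x = r cosθ + √(L² − r² sin²θ), so v = −rω sinθ·[1 + r cosθ/√(L² − r² sin²θ)].
With r = 0.0706 m, L = 0.2937 m, θ = 57.7°: √(L² − r² sin²θ) = 0.28757 m.
v = −0.0706·22.51·0.84526·[1 + 0.0706·0.53435/0.28757] = -1.5198 m/s.
|v| = 1.5198 m/s.

1.52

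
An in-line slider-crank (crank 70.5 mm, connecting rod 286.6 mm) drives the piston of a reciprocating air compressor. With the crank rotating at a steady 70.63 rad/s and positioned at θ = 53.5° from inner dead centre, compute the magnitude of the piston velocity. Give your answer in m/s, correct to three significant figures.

4.60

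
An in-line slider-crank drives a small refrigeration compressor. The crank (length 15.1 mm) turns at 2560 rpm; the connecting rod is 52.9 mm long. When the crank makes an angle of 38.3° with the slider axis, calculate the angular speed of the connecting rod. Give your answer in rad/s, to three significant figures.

61.0

ω = 268.1 rad/s (converted from 2560 rpm).
The rod makes angle φ with the slider axis where L sinφ = r sinθ; differentiating, L cosφ·φ̇ = r ω cosθ.
L cosφ = √(L² − r² sin²θ) = 0.052066 m.
|ω_rod| = r ω |cosθ| / √(L² − r² sin²θ) = 0.0151·268.1·0.78478/0.052066 = 61.016 rad/s.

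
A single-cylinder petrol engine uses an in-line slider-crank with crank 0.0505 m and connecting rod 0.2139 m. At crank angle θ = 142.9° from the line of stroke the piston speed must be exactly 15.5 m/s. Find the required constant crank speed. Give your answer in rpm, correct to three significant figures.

6000

For an in-line slider-crank, |v_piston| = rω|sinθ|·[1 + r cosθ/√(L² − r² sin²θ)].
With r = 0.0505 m, L = 0.2139 m, θ = 142.9°: the bracketed kinematic factor |dx/dθ| = 0.024667 m.
ω = v/|dx/dθ| = 15.5/0.024667 = 628.37 rad/s.
N = 60ω/(2π) = 6000.5 rpm.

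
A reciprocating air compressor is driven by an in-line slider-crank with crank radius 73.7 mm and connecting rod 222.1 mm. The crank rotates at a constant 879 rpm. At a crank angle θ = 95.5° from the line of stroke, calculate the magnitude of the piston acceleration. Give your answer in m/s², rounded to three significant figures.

ω = 2π·879/60 = 92.05 rad/s
x(θ) = r cosθ + √(L² − r² sin²θ); with ω constant, a = ω²·d²x/dθ².
d²x/dθ² = −r cosθ − r²(cos2θ)/√u − r⁴ sin²2θ/(4u^{3/2}),  u = L² − r² sin²θ = 0.0439466 m².
Substituting r = 0.0737 m, L = 0.2221 m, θ = 95.5°: d²x/dθ² = +0.032469 m.
a = ω²·d²x/dθ² = (92.05)²·(+0.032469) = +275.11 m/s²;  |a| = 275.11 m/s².

275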